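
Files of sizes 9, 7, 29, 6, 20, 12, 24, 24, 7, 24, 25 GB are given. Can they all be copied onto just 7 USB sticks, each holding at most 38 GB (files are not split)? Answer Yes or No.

A valid assignment using 6 USB sticks:
  USB stick 1: 29 + 9 = 38
  USB stick 2: 25 + 12 = 37
  USB stick 3: 24 + 7 + 7 = 38
  USB stick 4: 24 + 6 = 30
  USB stick 5: 24 = 24
  USB stick 6: 20 = 20
That uses only 6 ≤ 7, so 7 USB sticks are enough.

Yes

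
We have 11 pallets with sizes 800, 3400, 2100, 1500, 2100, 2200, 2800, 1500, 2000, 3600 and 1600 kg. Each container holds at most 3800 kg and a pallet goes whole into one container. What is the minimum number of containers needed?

Total = 3600 + 3400 + 2800 + 2200 + 2100 + 2100 + 2000 + 1600 + 1500 + 1500 + 800 = 23600 kg.
Lower bound: ⌈23600/3800⌉ = 7 containers.
A packing using 7 containers:
  container 1: 3600 = 3600
  container 2: 3400 = 3400
  container 3: 2800 + 800 = 3600
  container 4: 2200 + 1600 = 3800
  container 5: 2100 + 1500 = 3600
  container 6: 2100 + 1500 = 3600
  container 7: 2000 = 2000
This matches the lower bound, so 7 is optimal.

7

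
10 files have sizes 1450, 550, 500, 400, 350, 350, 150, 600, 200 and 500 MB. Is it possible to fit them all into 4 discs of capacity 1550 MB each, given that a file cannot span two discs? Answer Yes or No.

Yes

A valid assignment using 4 discs:
  disc 1: 1450 = 1450
  disc 2: 600 + 550 + 400 = 1550
  disc 3: 500 + 500 + 350 + 200 = 1550
  disc 4: 350 + 150 = 500
Every load is within 1550 MB, so 4 discs suffice.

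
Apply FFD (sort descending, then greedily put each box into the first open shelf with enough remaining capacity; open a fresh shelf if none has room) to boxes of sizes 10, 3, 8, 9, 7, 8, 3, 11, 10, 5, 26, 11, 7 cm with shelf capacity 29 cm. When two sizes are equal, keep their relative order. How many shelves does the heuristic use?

Sorted descending: 26, 11, 11, 10, 10, 9, 8, 8, 7, 7, 5, 3, 3.
  26 → shelf 1 (new)  [load 26/29]
  11 → shelf 2 (new)  [load 11/29]
  11 → shelf 2  [load 22/29]
  10 → shelf 3 (new)  [load 10/29]
  10 → shelf 3  [load 20/29]
  9 → shelf 3  [load 29/29]
  8 → shelf 4 (new)  [load 8/29]
  8 → shelf 4  [load 16/29]
  7 → shelf 2  [load 29/29]
  7 → shelf 4  [load 23/29]
  5 → shelf 4  [load 28/29]
  3 → shelf 1  [load 29/29]
  3 → shelf 5 (new)  [load 3/29]
5 shelves opened.

5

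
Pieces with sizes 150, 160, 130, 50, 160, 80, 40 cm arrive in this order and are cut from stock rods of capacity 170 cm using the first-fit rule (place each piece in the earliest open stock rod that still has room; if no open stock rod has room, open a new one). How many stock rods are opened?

  150 → stock rod 1 (new)  [load 150/170]
  160 → stock rod 2 (new)  [load 160/170]
  130 → stock rod 3 (new)  [load 130/170]
  50 → stock rod 4 (new)  [load 50/170]
  160 → stock rod 5 (new)  [load 160/170]
  80 → stock rod 4  [load 130/170]
  40 → stock rod 3  [load 170/170]
5 stock rods opened.

5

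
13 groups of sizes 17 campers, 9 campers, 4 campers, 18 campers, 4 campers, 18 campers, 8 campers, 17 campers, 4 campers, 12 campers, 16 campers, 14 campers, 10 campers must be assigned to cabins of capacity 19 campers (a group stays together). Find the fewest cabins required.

Total = 18 + 18 + 17 + 17 + 16 + 14 + 12 + 10 + 9 + 8 + 4 + 4 + 4 = 151 campers.
Lower bound: ⌈151/19⌉ = 8 cabins.
A packing using 9 cabins:
  cabin 1: 18 = 18
  cabin 2: 18 = 18
  cabin 3: 17 = 17
  cabin 4: 17 = 17
  cabin 5: 16 = 16
  cabin 6: 14 + 4 = 18
  cabin 7: 12 + 4 = 16
  cabin 8: 10 + 9 = 19
  cabin 9: 8 + 4 = 12
No arrangement into 8 cabins stays within capacity, so 9 is optimal.

9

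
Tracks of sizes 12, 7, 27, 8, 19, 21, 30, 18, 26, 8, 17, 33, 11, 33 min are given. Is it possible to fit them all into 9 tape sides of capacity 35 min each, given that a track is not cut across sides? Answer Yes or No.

A valid assignment using 9 tape sides:
  side 1: 33 = 33
  side 2: 33 = 33
  side 3: 30 = 30
  side 4: 27 + 8 = 35
  side 5: 26 + 8 = 34
  side 6: 21 + 12 = 33
  side 7: 19 + 11 = 30
  side 8: 18 + 17 = 35
  side 9: 7 = 7
Every load is within 35 min, so 9 tape sides suffice.

Yes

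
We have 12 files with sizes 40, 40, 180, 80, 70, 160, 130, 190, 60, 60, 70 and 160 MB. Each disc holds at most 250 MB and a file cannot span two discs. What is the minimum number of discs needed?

Total = 190 + 180 + 160 + 160 + 130 + 80 + 70 + 70 + 60 + 60 + 40 + 40 = 1240 MB.
Lower bound: ⌈1240/250⌉ = 5 discs.
A packing using 6 discs:
  disc 1: 190 + 60 = 250
  disc 2: 180 + 70 = 250
  disc 3: 160 + 80 = 240
  disc 4: 160 + 70 = 230
  disc 5: 130 + 60 + 40 = 230
  disc 6: 40 = 40
No arrangement into 5 discs stays within capacity, so 6 is optimal.

6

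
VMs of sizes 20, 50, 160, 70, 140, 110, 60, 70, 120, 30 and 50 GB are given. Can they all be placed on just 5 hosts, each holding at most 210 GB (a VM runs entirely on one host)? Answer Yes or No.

A valid assignment using 5 hosts:
  host 1: 160 + 50 = 210
  host 2: 140 + 70 = 210
  host 3: 120 + 70 + 20 = 210
  host 4: 110 + 60 + 30 = 200
  host 5: 50 = 50
Every load is within 210 GB, so 5 hosts suffice.

Yes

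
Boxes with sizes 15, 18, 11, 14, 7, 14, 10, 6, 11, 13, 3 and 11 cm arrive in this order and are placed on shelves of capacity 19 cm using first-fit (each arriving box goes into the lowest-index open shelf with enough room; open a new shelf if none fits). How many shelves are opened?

  15 → shelf 1 (new)  [load 15/19]
  18 → shelf 2 (new)  [load 18/19]
  11 → shelf 3 (new)  [load 11/19]
  14 → shelf 4 (new)  [load 14/19]
  7 → shelf 3  [load 18/19]
  14 → shelf 5 (new)  [load 14/19]
  10 → shelf 6 (new)  [load 10/19]
  6 → shelf 6  [load 16/19]
  11 → shelf 7 (new)  [load 11/19]
  13 → shelf 8 (new)  [load 13/19]
  3 → shelf 1  [load 18/19]
  11 → shelf 9 (new)  [load 11/19]
9 shelves opened.

9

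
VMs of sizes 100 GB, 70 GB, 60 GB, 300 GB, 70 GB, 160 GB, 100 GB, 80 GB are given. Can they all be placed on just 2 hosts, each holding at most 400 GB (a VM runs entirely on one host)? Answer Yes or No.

Total = 940 GB; ⌈940/400⌉ = 3.
At least 3 hosts are required, but only 2 are allowed.

No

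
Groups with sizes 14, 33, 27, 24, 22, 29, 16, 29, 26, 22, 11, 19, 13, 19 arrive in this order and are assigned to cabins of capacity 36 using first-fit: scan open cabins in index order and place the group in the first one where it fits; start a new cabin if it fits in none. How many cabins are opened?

10

  14 → cabin 1 (new)  [load 14/36]
  33 → cabin 2 (new)  [load 33/36]
  27 → cabin 3 (new)  [load 27/36]
  24 → cabin 4 (new)  [load 24/36]
  22 → cabin 1  [load 36/36]
  29 → cabin 5 (new)  [load 29/36]
  16 → cabin 6 (new)  [load 16/36]
  29 → cabin 7 (new)  [load 29/36]
  26 → cabin 8 (new)  [load 26/36]
  22 → cabin 9 (new)  [load 22/36]
  11 → cabin 4  [load 35/36]
  19 → cabin 6  [load 35/36]
  13 → cabin 9  [load 35/36]
  19 → cabin 10 (new)  [load 19/36]
10 cabins opened.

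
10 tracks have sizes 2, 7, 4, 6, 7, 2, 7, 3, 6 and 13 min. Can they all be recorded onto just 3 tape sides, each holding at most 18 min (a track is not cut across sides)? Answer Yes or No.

No

Total = 57 min; ⌈57/18⌉ = 4.
At least 4 tape sides are required, but only 3 are allowed.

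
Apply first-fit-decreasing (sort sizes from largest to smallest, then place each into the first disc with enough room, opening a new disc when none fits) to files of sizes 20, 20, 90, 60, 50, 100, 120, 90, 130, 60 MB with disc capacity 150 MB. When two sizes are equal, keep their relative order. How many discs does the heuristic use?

5

Sorted descending: 130, 120, 100, 90, 90, 60, 60, 50, 20, 20.
  130 → disc 1 (new)  [load 130/150]
  120 → disc 2 (new)  [load 120/150]
  100 → disc 3 (new)  [load 100/150]
  90 → disc 4 (new)  [load 90/150]
  90 → disc 5 (new)  [load 90/150]
  60 → disc 4  [load 150/150]
  60 → disc 5  [load 150/150]
  50 → disc 3  [load 150/150]
  20 → disc 1  [load 150/150]
  20 → disc 2  [load 140/150]
5 discs opened.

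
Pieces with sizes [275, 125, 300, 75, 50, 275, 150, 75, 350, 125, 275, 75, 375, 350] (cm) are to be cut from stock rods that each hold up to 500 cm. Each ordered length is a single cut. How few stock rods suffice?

Total = 375 + 350 + 350 + 300 + 275 + 275 + 275 + 150 + 125 + 125 + 75 + 75 + 75 + 50 = 2875 cm.
Lower bound: ⌈2875/500⌉ = 6 stock rods.
Also, 7 pieces each exceed 250 cm, and no two of those can share a stock rod, so at least 7 stock rods are needed.
A packing using 7 stock rods:
  stock rod 1: 375 + 125 = 500
  stock rod 2: 350 + 150 = 500
  stock rod 3: 350 + 125 = 475
  stock rod 4: 300 + 75 + 75 + 50 = 500
  stock rod 5: 275 + 75 = 350
  stock rod 6: 275 = 275
  stock rod 7: 275 = 275
This matches the lower bound, so 7 is optimal.

7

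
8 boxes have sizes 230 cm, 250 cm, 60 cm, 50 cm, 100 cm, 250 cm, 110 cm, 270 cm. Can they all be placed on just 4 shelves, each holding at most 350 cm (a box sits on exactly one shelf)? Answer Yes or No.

Yes

A valid assignment using 4 shelves:
  shelf 1: 270 + 60 = 330
  shelf 2: 250 + 100 = 350
  shelf 3: 250 + 50 = 300
  shelf 4: 230 + 110 = 340
Every load is within 350 cm, so 4 shelves suffice.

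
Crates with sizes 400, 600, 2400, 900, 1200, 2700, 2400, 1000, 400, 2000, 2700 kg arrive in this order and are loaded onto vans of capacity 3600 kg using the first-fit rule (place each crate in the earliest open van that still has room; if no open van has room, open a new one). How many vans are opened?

6

  400 → van 1 (new)  [load 400/3600]
  600 → van 1  [load 1000/3600]
  2400 → van 1  [load 3400/3600]
  900 → van 2 (new)  [load 900/3600]
  1200 → van 2  [load 2100/3600]
  2700 → van 3 (new)  [load 2700/3600]
  2400 → van 4 (new)  [load 2400/3600]
  1000 → van 2  [load 3100/3600]
  400 → van 2  [load 3500/3600]
  2000 → van 5 (new)  [load 2000/3600]
  2700 → van 6 (new)  [load 2700/3600]
6 vans opened.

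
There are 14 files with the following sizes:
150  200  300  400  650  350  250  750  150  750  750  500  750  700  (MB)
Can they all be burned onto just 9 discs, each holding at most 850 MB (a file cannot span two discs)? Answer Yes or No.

A valid assignment using 9 discs:
  disc 1: 750 = 750
  disc 2: 750 = 750
  disc 3: 750 = 750
  disc 4: 750 = 750
  disc 5: 700 + 150 = 850
  disc 6: 650 + 200 = 850
  disc 7: 500 + 350 = 850
  disc 8: 400 + 300 + 150 = 850
  disc 9: 250 = 250
Every load is within 850 MB, so 9 discs suffice.

Yes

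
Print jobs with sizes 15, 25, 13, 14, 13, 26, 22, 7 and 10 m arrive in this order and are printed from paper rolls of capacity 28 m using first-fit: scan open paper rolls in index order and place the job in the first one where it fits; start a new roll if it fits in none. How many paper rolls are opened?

  15 → roll 1 (new)  [load 15/28]
  25 → roll 2 (new)  [load 25/28]
  13 → roll 1  [load 28/28]
  14 → roll 3 (new)  [load 14/28]
  13 → roll 3  [load 27/28]
  26 → roll 4 (new)  [load 26/28]
  22 → roll 5 (new)  [load 22/28]
  7 → roll 6 (new)  [load 7/28]
  10 → roll 6  [load 17/28]
6 paper rolls opened.

6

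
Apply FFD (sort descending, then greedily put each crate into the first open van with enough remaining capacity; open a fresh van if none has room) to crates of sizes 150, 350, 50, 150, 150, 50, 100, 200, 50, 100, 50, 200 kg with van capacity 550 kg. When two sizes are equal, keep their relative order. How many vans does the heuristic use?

Sorted descending: 350, 200, 200, 150, 150, 150, 100, 100, 50, 50, 50, 50.
  350 → van 1 (new)  [load 350/550]
  200 → van 1  [load 550/550]
  200 → van 2 (new)  [load 200/550]
  150 → van 2  [load 350/550]
  150 → van 2  [load 500/550]
  150 → van 3 (new)  [load 150/550]
  100 → van 3  [load 250/550]
  100 → van 3  [load 350/550]
  50 → van 2  [load 550/550]
  50 → van 3  [load 400/550]
  50 → van 3  [load 450/550]
  50 → van 3  [load 500/550]
3 vans opened.

3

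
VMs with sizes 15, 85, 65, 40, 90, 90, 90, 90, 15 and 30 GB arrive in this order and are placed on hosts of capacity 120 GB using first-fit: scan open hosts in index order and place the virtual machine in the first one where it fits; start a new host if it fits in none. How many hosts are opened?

  15 → host 1 (new)  [load 15/120]
  85 → host 1  [load 100/120]
  65 → host 2 (new)  [load 65/120]
  40 → host 2  [load 105/120]
  90 → host 3 (new)  [load 90/120]
  90 → host 4 (new)  [load 90/120]
  90 → host 5 (new)  [load 90/120]
  90 → host 6 (new)  [load 90/120]
  15 → host 1  [load 115/120]
  30 → host 3  [load 120/120]
6 hosts opened.

6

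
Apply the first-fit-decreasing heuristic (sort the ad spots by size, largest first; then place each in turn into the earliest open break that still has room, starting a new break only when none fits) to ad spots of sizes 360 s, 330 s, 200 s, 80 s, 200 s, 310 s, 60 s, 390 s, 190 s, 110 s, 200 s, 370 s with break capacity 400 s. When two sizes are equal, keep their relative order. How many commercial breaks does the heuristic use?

8

Sorted descending: 390, 370, 360, 330, 310, 200, 200, 200, 190, 110, 80, 60.
  390 → break 1 (new)  [load 390/400]
  370 → break 2 (new)  [load 370/400]
  360 → break 3 (new)  [load 360/400]
  330 → break 4 (new)  [load 330/400]
  310 → break 5 (new)  [load 310/400]
  200 → break 6 (new)  [load 200/400]
  200 → break 6  [load 400/400]
  200 → break 7 (new)  [load 200/400]
  190 → break 7  [load 390/400]
  110 → break 8 (new)  [load 110/400]
  80 → break 5  [load 390/400]
  60 → break 4  [load 390/400]
8 commercial breaks opened.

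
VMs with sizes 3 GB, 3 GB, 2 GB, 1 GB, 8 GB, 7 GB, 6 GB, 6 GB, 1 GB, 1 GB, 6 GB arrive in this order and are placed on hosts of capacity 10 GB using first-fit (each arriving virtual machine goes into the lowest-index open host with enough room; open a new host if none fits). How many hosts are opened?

6

  3 → host 1 (new)  [load 3/10]
  3 → host 1  [load 6/10]
  2 → host 1  [load 8/10]
  1 → host 1  [load 9/10]
  8 → host 2 (new)  [load 8/10]
  7 → host 3 (new)  [load 7/10]
  6 → host 4 (new)  [load 6/10]
  6 → host 5 (new)  [load 6/10]
  1 → host 1  [load 10/10]
  1 → host 2  [load 9/10]
  6 → host 6 (new)  [load 6/10]
6 hosts opened.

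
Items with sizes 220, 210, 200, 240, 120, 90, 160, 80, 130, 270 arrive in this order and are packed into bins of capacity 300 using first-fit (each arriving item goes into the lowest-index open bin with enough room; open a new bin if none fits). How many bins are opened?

  220 → bin 1 (new)  [load 220/300]
  210 → bin 2 (new)  [load 210/300]
  200 → bin 3 (new)  [load 200/300]
  240 → bin 4 (new)  [load 240/300]
  120 → bin 5 (new)  [load 120/300]
  90 → bin 2  [load 300/300]
  160 → bin 5  [load 280/300]
  80 → bin 1  [load 300/300]
  130 → bin 6 (new)  [load 130/300]
  270 → bin 7 (new)  [load 270/300]
7 bins opened.

7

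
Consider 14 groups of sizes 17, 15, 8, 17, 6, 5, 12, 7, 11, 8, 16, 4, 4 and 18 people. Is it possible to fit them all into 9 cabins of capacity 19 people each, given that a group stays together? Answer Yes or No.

A valid assignment using 9 cabins:
  cabin 1: 18 = 18
  cabin 2: 17 = 17
  cabin 3: 17 = 17
  cabin 4: 16 = 16
  cabin 5: 15 + 4 = 19
  cabin 6: 12 + 7 = 19
  cabin 7: 11 + 8 = 19
  cabin 8: 8 + 6 + 5 = 19
  cabin 9: 4 = 4
Every load is within 19 people, so 9 cabins suffice.

Yes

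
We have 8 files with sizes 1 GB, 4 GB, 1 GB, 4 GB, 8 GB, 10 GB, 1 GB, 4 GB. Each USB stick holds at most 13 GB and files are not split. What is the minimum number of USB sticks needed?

Total = 10 + 8 + 4 + 4 + 4 + 1 + 1 + 1 = 33 GB.
Lower bound: ⌈33/13⌉ = 3 USB sticks.
A packing using 3 USB sticks:
  USB stick 1: 10 + 1 + 1 + 1 = 13
  USB stick 2: 8 + 4 = 12
  USB stick 3: 4 + 4 = 8
This matches the lower bound, so 3 is optimal.

3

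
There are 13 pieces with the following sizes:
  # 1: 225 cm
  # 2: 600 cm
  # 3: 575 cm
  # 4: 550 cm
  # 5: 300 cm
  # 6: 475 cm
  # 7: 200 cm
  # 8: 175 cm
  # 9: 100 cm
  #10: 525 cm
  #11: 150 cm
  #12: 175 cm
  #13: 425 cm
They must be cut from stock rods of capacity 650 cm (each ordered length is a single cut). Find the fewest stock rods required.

Total = 600 + 575 + 550 + 525 + 475 + 425 + 300 + 225 + 200 + 175 + 175 + 150 + 100 = 4475 cm.
Lower bound: ⌈4475/650⌉ = 7 stock rods.
A packing using 8 stock rods:
  stock rod 1: 600 = 600
  stock rod 2: 575 = 575
  stock rod 3: 550 + 100 = 650
  stock rod 4: 525 = 525
  stock rod 5: 475 + 175 = 650
  stock rod 6: 425 + 225 = 650
  stock rod 7: 300 + 200 + 150 = 650
  stock rod 8: 175 = 175
No arrangement into 7 stock rods stays within capacity, so 8 is optimal.

8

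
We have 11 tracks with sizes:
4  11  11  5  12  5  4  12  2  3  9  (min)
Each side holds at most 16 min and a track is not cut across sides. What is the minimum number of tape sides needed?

5

Total = 12 + 12 + 11 + 11 + 9 + 5 + 5 + 4 + 4 + 3 + 2 = 78 min.
Lower bound: ⌈78/16⌉ = 5 tape sides.
A packing using 5 tape sides:
  side 1: 12 + 4 = 16
  side 2: 12 + 4 = 16
  side 3: 11 + 5 = 16
  side 4: 11 + 5 = 16
  side 5: 9 + 3 + 2 = 14
This matches the lower bound, so 5 is optimal.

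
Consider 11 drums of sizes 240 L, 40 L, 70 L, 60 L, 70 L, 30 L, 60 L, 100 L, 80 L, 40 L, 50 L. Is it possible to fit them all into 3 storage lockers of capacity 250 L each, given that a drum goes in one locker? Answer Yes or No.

Total = 840 L; ⌈840/250⌉ = 4.
At least 4 storage lockers are required, but only 3 are allowed.

No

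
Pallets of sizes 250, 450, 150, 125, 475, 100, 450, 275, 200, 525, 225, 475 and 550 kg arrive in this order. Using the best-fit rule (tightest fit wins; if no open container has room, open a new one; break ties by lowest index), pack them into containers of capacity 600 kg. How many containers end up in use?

  250 → container 1 (new)  [load 250/600]
  450 → container 2 (new)  [load 450/600]
  150 → container 2  [load 600/600]
  125 → container 1  [load 375/600]
  475 → container 3 (new)  [load 475/600]
  100 → container 3  [load 575/600]
  450 → container 4 (new)  [load 450/600]
  275 → container 5 (new)  [load 275/600]
  200 → container 1  [load 575/600]
  525 → container 6 (new)  [load 525/600]
  225 → container 5  [load 500/600]
  475 → container 7 (new)  [load 475/600]
  550 → container 8 (new)  [load 550/600]
8 containers opened.

8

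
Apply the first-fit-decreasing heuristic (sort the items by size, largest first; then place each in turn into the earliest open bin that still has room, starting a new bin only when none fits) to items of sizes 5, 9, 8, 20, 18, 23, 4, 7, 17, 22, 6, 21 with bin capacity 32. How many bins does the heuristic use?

6

Sorted descending: 23, 22, 21, 20, 18, 17, 9, 8, 7, 6, 5, 4.
  23 → bin 1 (new)  [load 23/32]
  22 → bin 2 (new)  [load 22/32]
  21 → bin 3 (new)  [load 21/32]
  20 → bin 4 (new)  [load 20/32]
  18 → bin 5 (new)  [load 18/32]
  17 → bin 6 (new)  [load 17/32]
  9 → bin 1  [load 32/32]
  8 → bin 2  [load 30/32]
  7 → bin 3  [load 28/32]
  6 → bin 4  [load 26/32]
  5 → bin 4  [load 31/32]
  4 → bin 3  [load 32/32]
6 bins opened.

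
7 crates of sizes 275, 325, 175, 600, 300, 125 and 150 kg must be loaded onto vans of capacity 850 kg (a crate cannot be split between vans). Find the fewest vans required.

3

Total = 600 + 325 + 300 + 275 + 175 + 150 + 125 = 1950 kg.
Lower bound: ⌈1950/850⌉ = 3 vans.
A packing using 3 vans:
  van 1: 600 + 175 = 775
  van 2: 325 + 300 + 150 = 775
  van 3: 275 + 125 = 400
This matches the lower bound, so 3 is optimal.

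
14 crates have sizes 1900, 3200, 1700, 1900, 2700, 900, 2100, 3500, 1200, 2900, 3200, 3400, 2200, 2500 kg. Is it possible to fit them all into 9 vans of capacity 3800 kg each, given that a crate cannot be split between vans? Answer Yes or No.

Total = 33300 kg; ⌈33300/3800⌉ = 9.
The bound of 9 does not rule out 9, but exhaustive search shows no assignment into 9 vans of capacity 3800 kg exists — the minimum is 10.

No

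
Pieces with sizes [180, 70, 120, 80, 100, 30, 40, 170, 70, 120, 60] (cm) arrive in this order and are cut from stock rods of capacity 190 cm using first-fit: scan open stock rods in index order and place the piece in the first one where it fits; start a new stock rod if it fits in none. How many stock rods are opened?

6

  180 → stock rod 1 (new)  [load 180/190]
  70 → stock rod 2 (new)  [load 70/190]
  120 → stock rod 2  [load 190/190]
  80 → stock rod 3 (new)  [load 80/190]
  100 → stock rod 3  [load 180/190]
  30 → stock rod 4 (new)  [load 30/190]
  40 → stock rod 4  [load 70/190]
  170 → stock rod 5 (new)  [load 170/190]
  70 → stock rod 4  [load 140/190]
  120 → stock rod 6 (new)  [load 120/190]
  60 → stock rod 6  [load 180/190]
6 stock rods opened.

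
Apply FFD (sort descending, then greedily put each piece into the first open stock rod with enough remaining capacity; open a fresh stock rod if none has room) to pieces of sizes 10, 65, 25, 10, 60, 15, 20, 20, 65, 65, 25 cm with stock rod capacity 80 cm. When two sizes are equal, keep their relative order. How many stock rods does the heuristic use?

5

Sorted descending: 65, 65, 65, 60, 25, 25, 20, 20, 15, 10, 10.
  65 → stock rod 1 (new)  [load 65/80]
  65 → stock rod 2 (new)  [load 65/80]
  65 → stock rod 3 (new)  [load 65/80]
  60 → stock rod 4 (new)  [load 60/80]
  25 → stock rod 5 (new)  [load 25/80]
  25 → stock rod 5  [load 50/80]
  20 → stock rod 4  [load 80/80]
  20 → stock rod 5  [load 70/80]
  15 → stock rod 1  [load 80/80]
  10 → stock rod 2  [load 75/80]
  10 → stock rod 3  [load 75/80]
5 stock rods opened.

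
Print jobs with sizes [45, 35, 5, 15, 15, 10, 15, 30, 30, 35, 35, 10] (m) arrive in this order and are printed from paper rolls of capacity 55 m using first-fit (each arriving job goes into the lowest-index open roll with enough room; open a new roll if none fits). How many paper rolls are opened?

7

  45 → roll 1 (new)  [load 45/55]
  35 → roll 2 (new)  [load 35/55]
  5 → roll 1  [load 50/55]
  15 → roll 2  [load 50/55]
  15 → roll 3 (new)  [load 15/55]
  10 → roll 3  [load 25/55]
  15 → roll 3  [load 40/55]
  30 → roll 4 (new)  [load 30/55]
  30 → roll 5 (new)  [load 30/55]
  35 → roll 6 (new)  [load 35/55]
  35 → roll 7 (new)  [load 35/55]
  10 → roll 3  [load 50/55]
7 paper rolls opened.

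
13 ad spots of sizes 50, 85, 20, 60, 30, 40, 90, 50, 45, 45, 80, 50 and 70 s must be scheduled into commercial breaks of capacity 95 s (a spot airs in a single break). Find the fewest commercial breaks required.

8

Total = 90 + 85 + 80 + 70 + 60 + 50 + 50 + 50 + 45 + 45 + 40 + 30 + 20 = 715 s.
Lower bound: ⌈715/95⌉ = 8 commercial breaks.
A packing using 8 commercial breaks:
  break 1: 90 = 90
  break 2: 85 = 85
  break 3: 80 = 80
  break 4: 70 + 20 = 90
  break 5: 60 + 30 = 90
  break 6: 50 + 45 = 95
  break 7: 50 + 45 = 95
  break 8: 50 + 40 = 90
This matches the lower bound, so 8 is optimal.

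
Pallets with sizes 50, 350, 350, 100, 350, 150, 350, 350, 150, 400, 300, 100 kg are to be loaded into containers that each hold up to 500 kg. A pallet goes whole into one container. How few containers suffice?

Total = 400 + 350 + 350 + 350 + 350 + 350 + 300 + 150 + 150 + 100 + 100 + 50 = 3000 kg.
Lower bound: ⌈3000/500⌉ = 6 containers.
Also, 7 pallets each exceed 250 kg, and no two of those can share a container, so at least 7 containers are needed.
A packing using 7 containers:
  container 1: 400 + 100 = 500
  container 2: 350 + 150 = 500
  container 3: 350 + 150 = 500
  container 4: 350 + 100 + 50 = 500
  container 5: 350 = 350
  container 6: 350 = 350
  container 7: 300 = 300
This matches the lower bound, so 7 is optimal.

7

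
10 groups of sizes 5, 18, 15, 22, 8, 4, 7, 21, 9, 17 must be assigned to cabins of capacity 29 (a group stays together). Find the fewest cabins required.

5

Total = 22 + 21 + 18 + 17 + 15 + 9 + 8 + 7 + 5 + 4 = 126.
Lower bound: ⌈126/29⌉ = 5 cabins.
A packing using 5 cabins:
  cabin 1: 22 + 7 = 29
  cabin 2: 21 + 8 = 29
  cabin 3: 18 + 9 = 27
  cabin 4: 17 + 5 + 4 = 26
  cabin 5: 15 = 15
This matches the lower bound, so 5 is optimal.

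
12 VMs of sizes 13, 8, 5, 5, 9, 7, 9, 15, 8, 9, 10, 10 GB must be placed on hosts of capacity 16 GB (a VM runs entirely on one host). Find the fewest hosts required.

8

Total = 15 + 13 + 10 + 10 + 9 + 9 + 9 + 8 + 8 + 7 + 5 + 5 = 108 GB.
Lower bound: ⌈108/16⌉ = 7 hosts.
A packing using 8 hosts:
  host 1: 15 = 15
  host 2: 13 = 13
  host 3: 10 + 5 = 15
  host 4: 10 + 5 = 15
  host 5: 9 + 7 = 16
  host 6: 9 = 9
  host 7: 9 = 9
  host 8: 8 + 8 = 16
No arrangement into 7 hosts stays within capacity, so 8 is optimal.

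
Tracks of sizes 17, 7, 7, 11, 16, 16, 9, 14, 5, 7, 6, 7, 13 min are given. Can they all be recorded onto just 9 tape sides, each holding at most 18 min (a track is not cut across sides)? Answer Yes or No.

A valid assignment using 9 tape sides:
  side 1: 17 = 17
  side 2: 16 = 16
  side 3: 16 = 16
  side 4: 14 = 14
  side 5: 13 + 5 = 18
  side 6: 11 + 7 = 18
  side 7: 9 + 7 = 16
  side 8: 7 + 7 = 14
  side 9: 6 = 6
Every load is within 18 min, so 9 tape sides suffice.

Yes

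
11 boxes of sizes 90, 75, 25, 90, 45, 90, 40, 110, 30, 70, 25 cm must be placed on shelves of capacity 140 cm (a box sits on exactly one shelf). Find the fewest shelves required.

6

Total = 110 + 90 + 90 + 90 + 75 + 70 + 45 + 40 + 30 + 25 + 25 = 690 cm.
Lower bound: ⌈690/140⌉ = 5 shelves.
A packing using 6 shelves:
  shelf 1: 110 + 30 = 140
  shelf 2: 90 + 45 = 135
  shelf 3: 90 + 40 = 130
  shelf 4: 90 + 25 + 25 = 140
  shelf 5: 75 = 75
  shelf 6: 70 = 70
No arrangement into 5 shelves stays within capacity, so 6 is optimal.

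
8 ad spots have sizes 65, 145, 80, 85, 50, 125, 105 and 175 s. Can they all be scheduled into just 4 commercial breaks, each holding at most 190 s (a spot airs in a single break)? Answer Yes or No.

Total = 830 s; ⌈830/190⌉ = 5.
At least 5 commercial breaks are required, but only 4 are allowed.

No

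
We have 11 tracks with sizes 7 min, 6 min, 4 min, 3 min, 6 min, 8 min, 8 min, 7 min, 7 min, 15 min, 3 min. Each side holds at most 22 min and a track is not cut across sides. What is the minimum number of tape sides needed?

4

Total = 15 + 8 + 8 + 7 + 7 + 7 + 6 + 6 + 4 + 3 + 3 = 74 min.
Lower bound: ⌈74/22⌉ = 4 tape sides.
A packing using 4 tape sides:
  side 1: 15 + 7 = 22
  side 2: 8 + 8 + 6 = 22
  side 3: 7 + 7 + 6 = 20
  side 4: 4 + 3 + 3 = 10
This matches the lower bound, so 4 is optimal.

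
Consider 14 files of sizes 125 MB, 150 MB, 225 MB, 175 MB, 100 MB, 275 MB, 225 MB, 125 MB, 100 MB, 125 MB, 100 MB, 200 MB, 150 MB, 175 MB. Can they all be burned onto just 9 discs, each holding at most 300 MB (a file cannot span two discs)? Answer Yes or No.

Yes

A valid assignment using 9 discs:
  disc 1: 275 = 275
  disc 2: 225 = 225
  disc 3: 225 = 225
  disc 4: 200 + 100 = 300
  disc 5: 175 + 125 = 300
  disc 6: 175 + 125 = 300
  disc 7: 150 + 150 = 300
  disc 8: 125 + 100 = 225
  disc 9: 100 = 100
Every load is within 300 MB, so 9 discs suffice.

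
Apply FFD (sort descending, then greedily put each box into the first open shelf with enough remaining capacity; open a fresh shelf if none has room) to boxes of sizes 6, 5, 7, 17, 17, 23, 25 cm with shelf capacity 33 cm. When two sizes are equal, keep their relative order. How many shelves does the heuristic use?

4

Sorted descending: 25, 23, 17, 17, 7, 6, 5.
  25 → shelf 1 (new)  [load 25/33]
  23 → shelf 2 (new)  [load 23/33]
  17 → shelf 3 (new)  [load 17/33]
  17 → shelf 4 (new)  [load 17/33]
  7 → shelf 1  [load 32/33]
  6 → shelf 2  [load 29/33]
  5 → shelf 3  [load 22/33]
4 shelves opened.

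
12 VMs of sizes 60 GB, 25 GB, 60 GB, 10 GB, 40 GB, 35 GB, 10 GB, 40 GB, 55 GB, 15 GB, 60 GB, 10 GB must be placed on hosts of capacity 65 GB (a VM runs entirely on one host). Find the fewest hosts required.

Total = 60 + 60 + 60 + 55 + 40 + 40 + 35 + 25 + 15 + 10 + 10 + 10 = 420 GB.
Lower bound: ⌈420/65⌉ = 7 hosts.
A packing using 7 hosts:
  host 1: 60 = 60
  host 2: 60 = 60
  host 3: 60 = 60
  host 4: 55 + 10 = 65
  host 5: 40 + 25 = 65
  host 6: 40 + 15 + 10 = 65
  host 7: 35 + 10 = 45
This matches the lower bound, so 7 is optimal.

7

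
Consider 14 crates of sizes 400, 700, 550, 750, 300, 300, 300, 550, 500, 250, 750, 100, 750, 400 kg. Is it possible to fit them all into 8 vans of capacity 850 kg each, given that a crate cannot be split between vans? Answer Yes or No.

No

Total = 6600 kg; ⌈6600/850⌉ = 8.
The bound of 8 does not rule out 8, but exhaustive search shows no assignment into 8 vans of capacity 850 kg exists — the minimum is 9.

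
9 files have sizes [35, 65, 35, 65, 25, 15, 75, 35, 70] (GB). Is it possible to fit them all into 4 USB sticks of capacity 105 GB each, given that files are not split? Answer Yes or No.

Total = 420 GB; ⌈420/105⌉ = 4.
The bound of 4 does not rule out 4, but exhaustive search shows no assignment into 4 USB sticks of capacity 105 GB exists — the minimum is 5.

No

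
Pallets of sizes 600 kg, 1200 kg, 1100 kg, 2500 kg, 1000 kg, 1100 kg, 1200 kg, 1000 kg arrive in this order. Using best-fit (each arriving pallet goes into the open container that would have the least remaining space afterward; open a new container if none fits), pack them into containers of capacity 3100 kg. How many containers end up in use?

4

  600 → container 1 (new)  [load 600/3100]
  1200 → container 1  [load 1800/3100]
  1100 → container 1  [load 2900/3100]
  2500 → container 2 (new)  [load 2500/3100]
  1000 → container 3 (new)  [load 1000/3100]
  1100 → container 3  [load 2100/3100]
  1200 → container 4 (new)  [load 1200/3100]
  1000 → container 3  [load 3100/3100]
4 containers opened.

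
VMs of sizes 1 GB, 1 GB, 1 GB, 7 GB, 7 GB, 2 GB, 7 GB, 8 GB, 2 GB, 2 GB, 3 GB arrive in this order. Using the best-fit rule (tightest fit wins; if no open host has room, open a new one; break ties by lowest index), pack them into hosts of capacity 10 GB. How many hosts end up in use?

5

  1 → host 1 (new)  [load 1/10]
  1 → host 1  [load 2/10]
  1 → host 1  [load 3/10]
  7 → host 1  [load 10/10]
  7 → host 2 (new)  [load 7/10]
  2 → host 2  [load 9/10]
  7 → host 3 (new)  [load 7/10]
  8 → host 4 (new)  [load 8/10]
  2 → host 4  [load 10/10]
  2 → host 3  [load 9/10]
  3 → host 5 (new)  [load 3/10]
5 hosts opened.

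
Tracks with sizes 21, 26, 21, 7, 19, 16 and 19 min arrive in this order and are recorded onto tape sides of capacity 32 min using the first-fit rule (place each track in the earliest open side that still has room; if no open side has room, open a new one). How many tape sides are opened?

  21 → side 1 (new)  [load 21/32]
  26 → side 2 (new)  [load 26/32]
  21 → side 3 (new)  [load 21/32]
  7 → side 1  [load 28/32]
  19 → side 4 (new)  [load 19/32]
  16 → side 5 (new)  [load 16/32]
  19 → side 6 (new)  [load 19/32]
6 tape sides opened.

6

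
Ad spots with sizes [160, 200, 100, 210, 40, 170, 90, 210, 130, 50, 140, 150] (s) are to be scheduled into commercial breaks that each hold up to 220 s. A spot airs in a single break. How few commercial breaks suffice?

Total = 210 + 210 + 200 + 170 + 160 + 150 + 140 + 130 + 100 + 90 + 50 + 40 = 1650 s.
Lower bound: ⌈1650/220⌉ = 8 commercial breaks.
A packing using 9 commercial breaks:
  break 1: 210 = 210
  break 2: 210 = 210
  break 3: 200 = 200
  break 4: 170 + 50 = 220
  break 5: 160 + 40 = 200
  break 6: 150 = 150
  break 7: 140 = 140
  break 8: 130 + 90 = 220
  break 9: 100 = 100
No arrangement into 8 commercial breaks stays within capacity, so 9 is optimal.

9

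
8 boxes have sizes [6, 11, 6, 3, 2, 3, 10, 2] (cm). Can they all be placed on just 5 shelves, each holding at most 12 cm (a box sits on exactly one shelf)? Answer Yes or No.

A valid assignment using 4 shelves:
  shelf 1: 11 = 11
  shelf 2: 10 + 2 = 12
  shelf 3: 6 + 6 = 12
  shelf 4: 3 + 3 + 2 = 8
That uses only 4 ≤ 5, so 5 shelves are enough.

Yes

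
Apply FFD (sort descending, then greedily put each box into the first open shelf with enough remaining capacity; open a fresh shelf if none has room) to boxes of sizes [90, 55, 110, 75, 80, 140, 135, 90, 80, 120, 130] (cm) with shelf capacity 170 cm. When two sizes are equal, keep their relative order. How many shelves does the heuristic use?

Sorted descending: 140, 135, 130, 120, 110, 90, 90, 80, 80, 75, 55.
  140 → shelf 1 (new)  [load 140/170]
  135 → shelf 2 (new)  [load 135/170]
  130 → shelf 3 (new)  [load 130/170]
  120 → shelf 4 (new)  [load 120/170]
  110 → shelf 5 (new)  [load 110/170]
  90 → shelf 6 (new)  [load 90/170]
  90 → shelf 7 (new)  [load 90/170]
  80 → shelf 6  [load 170/170]
  80 → shelf 7  [load 170/170]
  75 → shelf 8 (new)  [load 75/170]
  55 → shelf 5  [load 165/170]
8 shelves opened.

8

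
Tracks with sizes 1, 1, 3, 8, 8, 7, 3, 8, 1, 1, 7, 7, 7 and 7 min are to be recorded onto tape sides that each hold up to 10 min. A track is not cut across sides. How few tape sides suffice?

Total = 8 + 8 + 8 + 7 + 7 + 7 + 7 + 7 + 3 + 3 + 1 + 1 + 1 + 1 = 69 min.
Lower bound: ⌈69/10⌉ = 7 tape sides.
Also, 8 tracks each exceed 5 min, and no two of those can share a side, so at least 8 tape sides are needed.
A packing using 8 tape sides:
  side 1: 8 + 1 + 1 = 10
  side 2: 8 + 1 + 1 = 10
  side 3: 8 = 8
  side 4: 7 + 3 = 10
  side 5: 7 + 3 = 10
  side 6: 7 = 7
  side 7: 7 = 7
  side 8: 7 = 7
This matches the lower bound, so 8 is optimal.

8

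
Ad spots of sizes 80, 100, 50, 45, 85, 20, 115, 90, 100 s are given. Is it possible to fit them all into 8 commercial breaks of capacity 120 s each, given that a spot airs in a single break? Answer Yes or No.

A valid assignment using 7 commercial breaks:
  break 1: 115 = 115
  break 2: 100 + 20 = 120
  break 3: 100 = 100
  break 4: 90 = 90
  break 5: 85 = 85
  break 6: 80 = 80
  break 7: 50 + 45 = 95
That uses only 7 ≤ 8, so 8 commercial breaks are enough.

Yes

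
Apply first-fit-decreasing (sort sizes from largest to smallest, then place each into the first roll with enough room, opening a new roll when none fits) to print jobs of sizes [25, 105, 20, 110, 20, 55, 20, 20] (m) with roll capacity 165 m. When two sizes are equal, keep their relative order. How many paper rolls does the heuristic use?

Sorted descending: 110, 105, 55, 25, 20, 20, 20, 20.
  110 → roll 1 (new)  [load 110/165]
  105 → roll 2 (new)  [load 105/165]
  55 → roll 1  [load 165/165]
  25 → roll 2  [load 130/165]
  20 → roll 2  [load 150/165]
  20 → roll 3 (new)  [load 20/165]
  20 → roll 3  [load 40/165]
  20 → roll 3  [load 60/165]
3 paper rolls opened.

3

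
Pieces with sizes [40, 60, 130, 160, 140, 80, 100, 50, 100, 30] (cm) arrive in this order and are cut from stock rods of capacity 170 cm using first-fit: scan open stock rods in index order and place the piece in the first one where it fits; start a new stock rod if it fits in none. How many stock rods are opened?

7

  40 → stock rod 1 (new)  [load 40/170]
  60 → stock rod 1  [load 100/170]
  130 → stock rod 2 (new)  [load 130/170]
  160 → stock rod 3 (new)  [load 160/170]
  140 → stock rod 4 (new)  [load 140/170]
  80 → stock rod 5 (new)  [load 80/170]
  100 → stock rod 6 (new)  [load 100/170]
  50 → stock rod 1  [load 150/170]
  100 → stock rod 7 (new)  [load 100/170]
  30 → stock rod 2  [load 160/170]
7 stock rods opened.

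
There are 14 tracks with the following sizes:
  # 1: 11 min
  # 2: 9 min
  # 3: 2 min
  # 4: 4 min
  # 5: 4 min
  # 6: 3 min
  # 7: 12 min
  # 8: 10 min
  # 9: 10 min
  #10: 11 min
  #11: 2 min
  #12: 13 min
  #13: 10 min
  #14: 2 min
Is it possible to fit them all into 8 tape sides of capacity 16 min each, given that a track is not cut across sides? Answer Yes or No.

A valid assignment using 8 tape sides:
  side 1: 13 + 3 = 16
  side 2: 12 + 4 = 16
  side 3: 11 + 4 = 15
  side 4: 11 + 2 + 2 = 15
  side 5: 10 + 2 = 12
  side 6: 10 = 10
  side 7: 10 = 10
  side 8: 9 = 9
Every load is within 16 min, so 8 tape sides suffice.

Yes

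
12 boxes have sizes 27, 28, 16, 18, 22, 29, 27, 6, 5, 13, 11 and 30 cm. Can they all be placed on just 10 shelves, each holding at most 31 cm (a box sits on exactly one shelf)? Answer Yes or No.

A valid assignment using 9 shelves:
  shelf 1: 30 = 30
  shelf 2: 29 = 29
  shelf 3: 28 = 28
  shelf 4: 27 = 27
  shelf 5: 27 = 27
  shelf 6: 22 + 6 = 28
  shelf 7: 18 + 13 = 31
  shelf 8: 16 + 11 = 27
  shelf 9: 5 = 5
That uses only 9 ≤ 10, so 10 shelves are enough.

Yes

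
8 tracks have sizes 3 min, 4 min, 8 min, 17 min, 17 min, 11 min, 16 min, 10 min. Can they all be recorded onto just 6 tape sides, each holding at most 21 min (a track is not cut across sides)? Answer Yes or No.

Yes

A valid assignment using 5 tape sides:
  side 1: 17 + 4 = 21
  side 2: 17 + 3 = 20
  side 3: 16 = 16
  side 4: 11 + 10 = 21
  side 5: 8 = 8
That uses only 5 ≤ 6, so 6 tape sides are enough.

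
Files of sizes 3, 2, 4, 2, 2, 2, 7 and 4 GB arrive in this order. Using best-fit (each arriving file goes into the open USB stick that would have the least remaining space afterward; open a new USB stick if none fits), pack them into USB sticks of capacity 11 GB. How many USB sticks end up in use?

  3 → USB stick 1 (new)  [load 3/11]
  2 → USB stick 1  [load 5/11]
  4 → USB stick 1  [load 9/11]
  2 → USB stick 1  [load 11/11]
  2 → USB stick 2 (new)  [load 2/11]
  2 → USB stick 2  [load 4/11]
  7 → USB stick 2  [load 11/11]
  4 → USB stick 3 (new)  [load 4/11]
3 USB sticks opened.

3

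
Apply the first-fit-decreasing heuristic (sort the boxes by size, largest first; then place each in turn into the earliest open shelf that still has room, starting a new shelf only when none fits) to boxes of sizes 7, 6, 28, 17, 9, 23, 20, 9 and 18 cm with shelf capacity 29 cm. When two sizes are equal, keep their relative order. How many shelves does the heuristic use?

5

Sorted descending: 28, 23, 20, 18, 17, 9, 9, 7, 6.
  28 → shelf 1 (new)  [load 28/29]
  23 → shelf 2 (new)  [load 23/29]
  20 → shelf 3 (new)  [load 20/29]
  18 → shelf 4 (new)  [load 18/29]
  17 → shelf 5 (new)  [load 17/29]
  9 → shelf 3  [load 29/29]
  9 → shelf 4  [load 27/29]
  7 → shelf 5  [load 24/29]
  6 → shelf 2  [load 29/29]
5 shelves opened.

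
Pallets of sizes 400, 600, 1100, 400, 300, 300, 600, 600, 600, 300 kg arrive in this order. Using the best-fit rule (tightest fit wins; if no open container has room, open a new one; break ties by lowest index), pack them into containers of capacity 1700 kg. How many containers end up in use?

4

  400 → container 1 (new)  [load 400/1700]
  600 → container 1  [load 1000/1700]
  1100 → container 2 (new)  [load 1100/1700]
  400 → container 2  [load 1500/1700]
  300 → container 1  [load 1300/1700]
  300 → container 1  [load 1600/1700]
  600 → container 3 (new)  [load 600/1700]
  600 → container 3  [load 1200/1700]
  600 → container 4 (new)  [load 600/1700]
  300 → container 3  [load 1500/1700]
4 containers opened.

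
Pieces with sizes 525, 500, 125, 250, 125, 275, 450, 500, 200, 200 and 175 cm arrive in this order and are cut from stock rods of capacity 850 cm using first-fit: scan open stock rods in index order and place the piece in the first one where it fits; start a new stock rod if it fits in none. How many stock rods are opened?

  525 → stock rod 1 (new)  [load 525/850]
  500 → stock rod 2 (new)  [load 500/850]
  125 → stock rod 1  [load 650/850]
  250 → stock rod 2  [load 750/850]
  125 → stock rod 1  [load 775/850]
  275 → stock rod 3 (new)  [load 275/850]
  450 → stock rod 3  [load 725/850]
  500 → stock rod 4 (new)  [load 500/850]
  200 → stock rod 4  [load 700/850]
  200 → stock rod 5 (new)  [load 200/850]
  175 → stock rod 5  [load 375/850]
5 stock rods opened.

5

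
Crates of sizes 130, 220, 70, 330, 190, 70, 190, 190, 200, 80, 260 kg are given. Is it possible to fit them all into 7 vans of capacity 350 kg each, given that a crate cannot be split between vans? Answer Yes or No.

Yes

A valid assignment using 7 vans:
  van 1: 330 = 330
  van 2: 260 + 80 = 340
  van 3: 220 + 130 = 350
  van 4: 200 + 70 + 70 = 340
  van 5: 190 = 190
  van 6: 190 = 190
  van 7: 190 = 190
Every load is within 350 kg, so 7 vans suffice.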